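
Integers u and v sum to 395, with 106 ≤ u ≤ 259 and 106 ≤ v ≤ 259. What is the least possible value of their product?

35224

uv = u(395 − u) is concave in u, so over [136, 259] it is minimized at an endpoint.
The extreme feasible split is u = 136, v = 259, giving uv = 35224.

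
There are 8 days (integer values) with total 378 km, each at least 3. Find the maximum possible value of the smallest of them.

If every one of the 8 were at least 48, the total would be at least 8 × 48 = 384 > 378.
Taking 6 copies of 47 and 2 copies of 48 gives exactly 378, so 47 is attained.

47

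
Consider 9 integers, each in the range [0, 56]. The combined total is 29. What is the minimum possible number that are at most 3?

2

Each value above 3 is at least 4, contributing at least 4 − 0 = 4 above the floor 0.
The sum exceeds the floor total 0 by 29, so at most ⌊29/4⌋ = 7 exceed 3, and at least 2 are ≤ 3.
Exactly 2 works: 2 values at 0 and 7 at 4 total 28; raise one of the low values by 1 (still ≤ 3) to hit 29.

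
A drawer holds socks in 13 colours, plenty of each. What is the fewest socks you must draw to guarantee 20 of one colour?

248

You could draw 19 of every colour without reaching 20 of any — 247 in all.
One more forces 20 of some colour, so 247 + 1 = 248.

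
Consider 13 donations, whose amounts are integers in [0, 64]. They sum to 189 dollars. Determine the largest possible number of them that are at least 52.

3

Suppose k of them are at least 52. Those contribute at least 52 each and the other 13 − k at least 0 each.
So the total is at least 52k + 0(13 − k) = 0 + 52k. This must be ≤ 189, giving k ≤ 3.
k = 3 is achieved by 3 values at 52 and 10 at 0, total 156; add 33 to one value (staying below 52) to reach 189.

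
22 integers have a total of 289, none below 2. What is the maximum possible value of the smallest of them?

The average is 289/22 < 14, so some value is ≤ 13.
Taking 19 copies of 13 and 3 copies of 14 gives exactly 289, so 13 is attained.

13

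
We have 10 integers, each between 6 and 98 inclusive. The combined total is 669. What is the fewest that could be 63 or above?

2

Each value short of 63 is at most 62, costing at least 98 − 62 = 36 against the maximum total of 980.
We can afford to lose at most 980 − 669 = 311, so at most ⌊311/36⌋ = 8 fall short, and at least 2 are ≥ 63.
Exactly 2 works: 2 values at 98 and 8 at 62 total 692; lower one of the high values by 23 (still ≥ 63) to hit 669.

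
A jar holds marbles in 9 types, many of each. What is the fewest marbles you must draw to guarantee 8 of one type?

You could draw 7 of every type without reaching 8 of any — 63 in all.
One more forces 8 of some type, so 63 + 1 = 64.

64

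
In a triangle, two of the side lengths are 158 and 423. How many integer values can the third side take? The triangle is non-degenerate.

315

The triangle inequality gives |158 − 423| < c < 158 + 423, i.e. 265 < c < 581.
So c can be any integer from 266 to 580: 315 values.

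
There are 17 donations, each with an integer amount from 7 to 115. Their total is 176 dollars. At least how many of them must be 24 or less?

If only k of them are at most 24, the other 17 − k are at least 25, so the total is at least (17 − k)·25 + k·7.
This is ≤ 176, so (17 − k)·25 + 7k ≤ 176, which gives k ≥ 14.
Exactly 14 works: 14 values at 7 and 3 at 25 total 173; raise one of the low values by 3 (still ≤ 24) to hit 176.

14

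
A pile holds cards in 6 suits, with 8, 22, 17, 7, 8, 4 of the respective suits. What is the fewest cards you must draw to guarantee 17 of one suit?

In the worst case you take as many as possible of each suit without reaching 17: 8 + 16 + 16 + 7 + 8 + 4 = 59.
The next one must give 17 of some suit, so 59 + 1 = 60.

60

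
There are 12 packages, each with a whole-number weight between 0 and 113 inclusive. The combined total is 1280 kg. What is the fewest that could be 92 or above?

9

Each value short of 92 is at most 91, costing at least 113 − 91 = 22 against the maximum total of 1356.
We can afford to lose at most 1356 − 1280 = 76, so at most ⌊76/22⌋ = 3 fall short, and at least 9 are ≥ 92.
Exactly 9 works: 9 values at 113 and 3 at 91 total 1290; lower one of the high values by 10 (still ≥ 92) to hit 1280.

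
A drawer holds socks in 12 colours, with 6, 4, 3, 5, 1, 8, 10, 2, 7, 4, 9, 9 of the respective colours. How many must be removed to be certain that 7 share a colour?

56

In the worst case you take as many as possible of each colour without reaching 7: 6 + 4 + 3 + 5 + 1 + 6 + 6 + 2 + 6 + 4 + 6 + 6 = 55.
The next one must give 7 of some colour, so 55 + 1 = 56.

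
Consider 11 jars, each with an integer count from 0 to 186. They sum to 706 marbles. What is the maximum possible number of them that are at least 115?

With k values at 115 or above and the rest at least 0, the sum is at least 0 + 115k.
Since the sum is 706, we need 115k ≤ 706, i.e. k ≤ 6.
k = 6 is achieved by 6 values at 115 and 5 at 0, total 690; add 16 to one value (staying below 115) to reach 706.

6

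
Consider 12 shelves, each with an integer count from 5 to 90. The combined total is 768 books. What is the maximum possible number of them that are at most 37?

5

Suppose k of them are at most 37. Those contribute at most 37 each and the rest at most 90 each.
So the total is at most 37k + 90(12 − k) = 1080 − 53k. This must still be ≥ 768, so k ≤ 5.
k = 5 is achieved by 5 values at 37 and 7 at 90, total 815; lower one of the 90's by 47 (still > 37) to reach 768.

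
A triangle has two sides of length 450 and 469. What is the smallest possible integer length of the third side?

20

The third side must exceed |450 − 469| = 19.
The smallest integer above 19 is 20.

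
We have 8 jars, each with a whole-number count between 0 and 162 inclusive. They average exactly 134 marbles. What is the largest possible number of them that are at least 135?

The total is 8 × 134 = 1072.
With k values at 135 or above and the rest at least 0, the sum is at least 0 + 135k.
Since the sum is 1072, we need 135k ≤ 1072, i.e. k ≤ 7.
k = 7 is achieved by 7 values at 135 and 1 at 0, total 945; add 127 to one value (staying below 135) to reach 1072.

7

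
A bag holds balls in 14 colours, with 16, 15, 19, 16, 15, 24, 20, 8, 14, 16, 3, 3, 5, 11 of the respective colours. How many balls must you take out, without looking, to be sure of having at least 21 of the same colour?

182

In the worst case you take as many as possible of each colour without reaching 21: 16 + 15 + 19 + 16 + 15 + 20 + 20 + 8 + 14 + 16 + 3 + 3 + 5 + 11 = 181.
The next one must give 21 of some colour, so 181 + 1 = 182.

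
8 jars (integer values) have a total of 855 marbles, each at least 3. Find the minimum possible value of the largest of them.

Some value must be at least ⌈855/8⌉ = 107, since 8 × 106 = 848 < 855.
Taking 1 copy of 106 and 7 copies of 107 gives exactly 855, so 107 is attained.

107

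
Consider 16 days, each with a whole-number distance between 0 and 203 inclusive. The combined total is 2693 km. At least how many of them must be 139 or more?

8

Each value short of 139 is at most 138, costing at least 203 − 138 = 65 against the maximum total of 3248.
We can afford to lose at most 3248 − 2693 = 555, so at most ⌊555/65⌋ = 8 fall short, and at least 8 are ≥ 139.
Exactly 8 works: 8 values at 203 and 8 at 138 total 2728; lower one of the high values by 35 (still ≥ 139) to hit 2693.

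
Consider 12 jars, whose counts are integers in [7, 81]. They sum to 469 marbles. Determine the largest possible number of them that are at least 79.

5

Suppose k of them are at least 79. Those contribute at least 79 each and the other 12 − k at least 7 each.
So the total is at least 79k + 7(12 − k) = 84 + 72k. This must be ≤ 469, giving k ≤ 5.
k = 5 is achieved by 5 values at 79 and 7 at 7, total 444; add 25 to one value (staying below 79) to reach 469.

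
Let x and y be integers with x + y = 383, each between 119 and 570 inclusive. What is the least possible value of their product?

31416

xy = x(383 − x) is concave in x, so over [119, 264] it is minimized at an endpoint.
The extreme feasible split is x = 119, y = 264, giving xy = 31416.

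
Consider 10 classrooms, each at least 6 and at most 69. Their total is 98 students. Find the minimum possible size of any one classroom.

Minimizing one value means maximizing the remaining 9.
The other 9 can take up 9 × 69 = 621 ≥ 98 − 6, so one classroom can sit at its floor of 6.
Achievable: one at 6 and the other 9 totalling 92, which fits since 9 × 6 ≤ 92 ≤ 9 × 69.

6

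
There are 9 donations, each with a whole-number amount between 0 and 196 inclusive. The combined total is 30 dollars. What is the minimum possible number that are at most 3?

2

Let j be the number exceeding 3. Then the total is ≥ 4·j + 0·(9 − j) = 0 + 4j.
So 4j ≤ 30 and j ≤ 7; hence at least 9 − 7 = 2 are ≤ 3.
Exactly 2 works: 2 values at 0 and 7 at 4 total 28; raise one of the low values by 2 (still ≤ 3) to hit 30.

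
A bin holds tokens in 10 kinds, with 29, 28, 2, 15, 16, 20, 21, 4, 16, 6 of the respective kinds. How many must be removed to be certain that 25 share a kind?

149

In the worst case you take as many as possible of each kind without reaching 25: 24 + 24 + 2 + 15 + 16 + 20 + 21 + 4 + 16 + 6 = 148.
The next one must give 25 of some kind, so 148 + 1 = 149.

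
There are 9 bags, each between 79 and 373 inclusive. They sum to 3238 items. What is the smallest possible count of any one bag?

To make one bag as small as possible, make the other 8 as large as possible.
The other 8 contribute at most 8 × 373 = 2984, leaving at least 3238 − 2984 = 254.
Since 254 ≥ 79, this is achievable: one at 254 and 8 at 373.

254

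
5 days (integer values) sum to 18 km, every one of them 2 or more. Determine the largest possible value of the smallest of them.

3

The average is 18/5 < 4, so some value is ≤ 3.
Equality holds with 2 values of 3 and 3 values of 4.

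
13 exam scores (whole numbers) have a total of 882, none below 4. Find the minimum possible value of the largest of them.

If every one of the 13 were at most 67, the total would be at most 13 × 67 = 871 < 882.
Equality holds with 11 values of 68 and 2 values of 67.

68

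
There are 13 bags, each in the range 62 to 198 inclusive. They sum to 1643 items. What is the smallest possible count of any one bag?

62

To make one bag as small as possible, make the other 12 as large as possible.
The other 12 can take up 12 × 198 = 2376 ≥ 1643 − 62, so one bag can sit at its floor of 62.
Achievable: one at 62 and the other 12 totalling 1581, which fits since 12 × 62 ≤ 1581 ≤ 12 × 198.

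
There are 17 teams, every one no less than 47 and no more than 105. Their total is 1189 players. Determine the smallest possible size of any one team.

Minimizing one value means maximizing the remaining 16.
The other 16 can take up 16 × 105 = 1680 ≥ 1189 − 47, so one team can sit at its floor of 47.
Achievable: one at 47 and the other 16 totalling 1142, which fits since 16 × 47 ≤ 1142 ≤ 16 × 105.

47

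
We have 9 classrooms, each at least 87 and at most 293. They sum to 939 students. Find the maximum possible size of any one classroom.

243

To make one classroom as large as possible, make the other 8 as small as possible.
The other 8 contribute at least 8 × 87 = 696, leaving at most 939 − 696 = 243.
Since 243 ≤ 293, this is achievable: one at 243 and 8 at 87.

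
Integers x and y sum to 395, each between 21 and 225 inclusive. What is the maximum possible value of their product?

39006

For a fixed sum, the product xy is largest when x and y are as close as possible.
Taking x = 197 and y = 198 (both in [21, 225]) gives xy = 39006.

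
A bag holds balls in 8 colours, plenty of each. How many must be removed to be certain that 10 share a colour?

73

You could draw 9 of every colour without reaching 10 of any — 72 in all.
One more forces 10 of some colour, so 72 + 1 = 73.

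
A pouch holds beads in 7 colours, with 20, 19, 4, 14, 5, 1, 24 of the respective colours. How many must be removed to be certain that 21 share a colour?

In the worst case you take as many as possible of each colour without reaching 21: 20 + 19 + 4 + 14 + 5 + 1 + 20 = 83.
The next one must give 21 of some colour, so 83 + 1 = 84.

84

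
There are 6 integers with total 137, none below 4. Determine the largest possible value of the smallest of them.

22

The 6 values sum to 137, so their minimum is at most ⌊137/6⌋ = 22.
Achievable: 1 of them at 22 and 5 at 23 total 137.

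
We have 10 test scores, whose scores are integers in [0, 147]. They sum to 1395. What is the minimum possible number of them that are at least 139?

2

If only k of them are at least 139, the other 10 − k are at most 138, so the total is at most k·147 + (10 − k)·138.
This must reach 1395, so k·147 + (10 − k)·138 ≥ 1395, giving k ≥ 2.
Exactly 2 works: 2 values at 147 and 8 at 138 total 1398; lower one of the high values by 3 (still ≥ 139) to hit 1395.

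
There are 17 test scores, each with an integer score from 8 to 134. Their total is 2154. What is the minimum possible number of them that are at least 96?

Suppose at most 17 − j of them reach 96; then j values are ≤ 95 and the rest ≤ 134.
The total is then ≤ 95·j + 134·(17 − j) = 2278 − 39j. For this to be ≥ 2154 we need j ≤ 3, so at least 17 − 3 = 14 must reach 96.
Exactly 14 works: 14 values at 134 and 3 at 95 total 2161; lower one of the high values by 7 (still ≥ 96) to hit 2154.

14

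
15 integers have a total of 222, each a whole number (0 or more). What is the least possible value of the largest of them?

15

If every one of the 15 were at most 14, the total would be at most 15 × 14 = 210 < 222.
Achievable: 12 of them at 15 and 3 at 14 total 222.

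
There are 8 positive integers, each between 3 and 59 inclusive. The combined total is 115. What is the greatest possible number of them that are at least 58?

Suppose k of them are at least 58. Those contribute at least 58 each and the other 8 − k at least 3 each.
So the total is at least 58k + 3(8 − k) = 24 + 55k. This must be ≤ 115, giving k ≤ 1.
k = 1 is achieved by 1 value at 58 and 7 at 3, total 79; add 36 to one value (staying below 58) to reach 115.

1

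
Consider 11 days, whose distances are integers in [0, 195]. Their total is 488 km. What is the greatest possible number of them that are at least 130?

Suppose k of them are at least 130. Those contribute at least 130 each and the other 11 − k at least 0 each.
So the total is at least 130k + 0(11 − k) = 0 + 130k. This must be ≤ 488, giving k ≤ 3.
k = 3 is achieved by 3 values at 130 and 8 at 0, total 390; add 98 to one value (staying below 130) to reach 488.

3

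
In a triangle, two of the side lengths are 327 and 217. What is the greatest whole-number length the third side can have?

The third side must be less than 327 + 217 = 544.
The largest integer below 544 is 543.

543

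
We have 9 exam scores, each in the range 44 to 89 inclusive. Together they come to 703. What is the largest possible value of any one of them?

89

Maximizing one value means minimizing the remaining 8.
The other 8 contribute at least 8 × 44 = 352, leaving at most 703 − 352 = 351.
But each score is capped at 89, so the maximum is 89.
Achievable: one at 89 and the other 8 totalling 614, which fits since 8 × 44 ≤ 614 ≤ 8 × 89.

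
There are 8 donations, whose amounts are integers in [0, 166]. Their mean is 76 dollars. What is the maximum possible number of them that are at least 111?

The total is 8 × 76 = 608.
With k values at 111 or above and the rest at least 0, the sum is at least 0 + 111k.
Since the sum is 608, we need 111k ≤ 608, i.e. k ≤ 5.
k = 5 is achieved by 5 values at 111 and 3 at 0, total 555; add 53 to one value (staying below 111) to reach 608.

5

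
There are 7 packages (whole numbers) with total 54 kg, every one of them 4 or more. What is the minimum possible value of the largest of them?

8

The 7 values sum to 54, so their maximum is at least ⌈54/7⌉ = 8.
Equality holds with 5 values of 8 and 2 values of 7.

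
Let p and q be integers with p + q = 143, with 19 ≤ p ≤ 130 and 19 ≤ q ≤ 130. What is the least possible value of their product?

2356

For a fixed sum, pq is smallest when p and q are as far apart as possible.
At the endpoint p = 19, q = 143 − 19 = 124, so pq = 19 × 124 = 2356.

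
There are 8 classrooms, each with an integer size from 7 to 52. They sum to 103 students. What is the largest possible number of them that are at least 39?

1

Suppose k of them are at least 39. Those contribute at least 39 each and the other 8 − k at least 7 each.
So the total is at least 39k + 7(8 − k) = 56 + 32k. This must be ≤ 103, giving k ≤ 1.
k = 1 is achieved by 1 value at 39 and 7 at 7, total 88; add 15 to one value (staying below 39) to reach 103.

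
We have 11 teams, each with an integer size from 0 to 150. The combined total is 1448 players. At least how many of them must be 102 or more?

7

Suppose at most 11 − j of them reach 102; then j values are ≤ 101 and the rest ≤ 150.
The total is then ≤ 101·j + 150·(11 − j) = 1650 − 49j. For this to be ≥ 1448 we need j ≤ 4, so at least 11 − 4 = 7 must reach 102.
Exactly 7 works: 7 values at 150 and 4 at 101 total 1454; lower one of the high values by 6 (still ≥ 102) to hit 1448.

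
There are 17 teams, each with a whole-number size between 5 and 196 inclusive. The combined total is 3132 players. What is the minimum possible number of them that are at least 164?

Suppose at most 17 − j of them reach 164; then j values are ≤ 163 and the rest ≤ 196.
The total is then ≤ 163·j + 196·(17 − j) = 3332 − 33j. For this to be ≥ 3132 we need j ≤ 6, so at least 17 − 6 = 11 must reach 164.
Exactly 11 works: 11 values at 196 and 6 at 163 total 3134; lower one of the high values by 2 (still ≥ 164) to hit 3132.

11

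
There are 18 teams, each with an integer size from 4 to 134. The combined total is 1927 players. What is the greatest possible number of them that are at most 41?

5

Suppose k of them are at most 41. Those contribute at most 41 each and the rest at most 134 each.
So the total is at most 41k + 134(18 − k) = 2412 − 93k. This must still be ≥ 1927, so k ≤ 5.
k = 5 is achieved by 5 values at 41 and 13 at 134, total 1947; lower one of the 134's by 20 (still > 41) to reach 1927.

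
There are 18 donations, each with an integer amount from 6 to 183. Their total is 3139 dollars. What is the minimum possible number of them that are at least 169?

If only k of them are at least 169, the other 18 − k are at most 168, so the total is at most k·183 + (18 − k)·168.
This must reach 3139, so k·183 + (18 − k)·168 ≥ 3139, giving k ≥ 8.
Exactly 8 works: 8 values at 183 and 10 at 168 total 3144; lower one of the high values by 5 (still ≥ 169) to hit 3139.

8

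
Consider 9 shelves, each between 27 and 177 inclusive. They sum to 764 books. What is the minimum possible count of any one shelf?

27

Minimizing one value means maximizing the remaining 8.
The other 8 can take up 8 × 177 = 1416 ≥ 764 − 27, so one shelf can sit at its floor of 27.
Achievable: one at 27 and the other 8 totalling 737, which fits since 8 × 27 ≤ 737 ≤ 8 × 177.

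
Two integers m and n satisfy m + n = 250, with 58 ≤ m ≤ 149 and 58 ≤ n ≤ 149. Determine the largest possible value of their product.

15625

mn = m(250 − m) is maximized when m is as near 250/2 as the bounds allow.
Taking m = 125 and n = 125 (both in [58, 149]) gives mn = 15625.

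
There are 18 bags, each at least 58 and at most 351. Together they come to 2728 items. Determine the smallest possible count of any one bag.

58

To make one bag as small as possible, make the other 17 as large as possible.
The other 17 can take up 17 × 351 = 5967 ≥ 2728 − 58, so one bag can sit at its floor of 58.
Achievable: one at 58 and the other 17 totalling 2670, which fits since 17 × 58 ≤ 2670 ≤ 17 × 351.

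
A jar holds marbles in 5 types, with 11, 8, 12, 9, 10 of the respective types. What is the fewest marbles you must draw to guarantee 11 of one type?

48

In the worst case you take as many as possible of each type without reaching 11: 10 + 8 + 10 + 9 + 10 = 47.
The next one must give 11 of some type, so 47 + 1 = 48.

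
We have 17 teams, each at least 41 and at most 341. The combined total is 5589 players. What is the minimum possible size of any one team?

133

To make one team as small as possible, make the other 16 as large as possible.
The other 16 contribute at most 16 × 341 = 5456, leaving at least 5589 − 5456 = 133.
Since 133 ≥ 41, this is achievable: one at 133 and 16 at 341.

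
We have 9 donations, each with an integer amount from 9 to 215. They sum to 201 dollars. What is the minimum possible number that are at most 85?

8

Let j be the number exceeding 85. Then the total is ≥ 86·j + 9·(9 − j) = 81 + 77j.
So 77j ≤ 120 and j ≤ 1; hence at least 9 − 1 = 8 are ≤ 85.
Exactly 8 works: 8 values at 9 and 1 at 86 total 158; raise one of the low values by 43 (still ≤ 85) to hit 201.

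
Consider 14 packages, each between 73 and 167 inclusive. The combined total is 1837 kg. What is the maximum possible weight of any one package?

167

To make one package as large as possible, make the other 13 as small as possible.
The other 13 contribute at least 13 × 73 = 949, leaving at most 1837 − 949 = 888.
But each package is capped at 167, so the maximum is 167.
Achievable: one at 167 and the other 13 totalling 1670, which fits since 13 × 73 ≤ 1670 ≤ 13 × 167.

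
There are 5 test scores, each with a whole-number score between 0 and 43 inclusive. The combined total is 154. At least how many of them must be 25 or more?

2

Each value short of 25 is at most 24, costing at least 43 − 24 = 19 against the maximum total of 215.
We can afford to lose at most 215 − 154 = 61, so at most ⌊61/19⌋ = 3 fall short, and at least 2 are ≥ 25.
Exactly 2 works: 2 values at 43 and 3 at 24 total 158; lower one of the high values by 4 (still ≥ 25) to hit 154.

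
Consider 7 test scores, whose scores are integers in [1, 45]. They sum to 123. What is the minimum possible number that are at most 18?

1

Each value above 18 is at least 19, contributing at least 19 − 1 = 18 above the floor 1.
The sum exceeds the floor total 7 by 116, so at most ⌊116/18⌋ = 6 exceed 18, and at least 1 are ≤ 18.
Exactly 1 works: 1 value at 1 and 6 at 19 total 115; raise one of the low values by 8 (still ≤ 18) to hit 123.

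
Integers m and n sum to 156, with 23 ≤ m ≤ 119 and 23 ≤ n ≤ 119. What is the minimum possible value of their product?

mn = m(156 − m) is concave in m, so over [37, 119] it is minimized at an endpoint.
The extreme feasible split is m = 37, n = 119, giving mn = 4403.

4403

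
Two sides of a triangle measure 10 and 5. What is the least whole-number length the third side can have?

The third side must exceed |10 − 5| = 5.
The smallest integer above 5 is 6.

6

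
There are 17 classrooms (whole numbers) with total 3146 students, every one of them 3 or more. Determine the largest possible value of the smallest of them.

185

The 17 values sum to 3146, so their minimum is at most ⌊3146/17⌋ = 185.
Achievable: 16 of them at 185 and 1 at 186 total 3146.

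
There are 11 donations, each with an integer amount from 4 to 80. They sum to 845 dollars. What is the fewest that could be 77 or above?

If only k of them are at least 77, the other 11 − k are at most 76, so the total is at most k·80 + (11 − k)·76.
This must reach 845, so k·80 + (11 − k)·76 ≥ 845, giving k ≥ 3.
Exactly 3 works: 3 values at 80 and 8 at 76 total 848; lower one of the high values by 3 (still ≥ 77) to hit 845.

3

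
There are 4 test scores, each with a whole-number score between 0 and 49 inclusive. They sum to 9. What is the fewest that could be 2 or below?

Let j be the number exceeding 2. Then the total is ≥ 3·j + 0·(4 − j) = 0 + 3j.
So 3j ≤ 9 and j ≤ 3; hence at least 4 − 3 = 1 are ≤ 2.
Exactly 1 works: 1 value at 0 and 3 at 3 total 9.

1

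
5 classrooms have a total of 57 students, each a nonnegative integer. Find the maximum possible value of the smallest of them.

The 5 values sum to 57, so their minimum is at most ⌊57/5⌋ = 11.
Equality holds with 3 values of 11 and 2 values of 12.

11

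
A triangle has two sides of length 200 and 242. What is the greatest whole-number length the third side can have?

441

The third side must be less than 200 + 242 = 442.
The largest integer below 442 is 441.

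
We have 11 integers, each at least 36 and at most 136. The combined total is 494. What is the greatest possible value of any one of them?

134

Maximizing one value means minimizing the remaining 10.
The other 10 contribute at least 10 × 36 = 360, leaving at most 494 − 360 = 134.
Since 134 ≤ 136, this is achievable: one at 134 and 10 at 36.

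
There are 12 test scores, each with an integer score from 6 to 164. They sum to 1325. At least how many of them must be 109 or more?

1

Each value short of 109 is at most 108, costing at least 164 − 108 = 56 against the maximum total of 1968.
We can afford to lose at most 1968 − 1325 = 643, so at most ⌊643/56⌋ = 11 fall short, and at least 1 are ≥ 109.
Exactly 1 works: 1 value at 164 and 11 at 108 total 1352; lower one of the high values by 27 (still ≥ 109) to hit 1325.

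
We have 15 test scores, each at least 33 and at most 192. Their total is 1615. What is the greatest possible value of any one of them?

Maximizing one value means minimizing the remaining 14.
The other 14 contribute at least 14 × 33 = 462, leaving at most 1615 − 462 = 1153.
But each score is capped at 192, so the maximum is 192.
Achievable: one at 192 and the other 14 totalling 1423, which fits since 14 × 33 ≤ 1423 ≤ 14 × 192.

192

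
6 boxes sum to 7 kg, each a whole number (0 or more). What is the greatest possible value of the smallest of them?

1

The 6 values sum to 7, so their minimum is at most ⌊7/6⌋ = 1.
Equality holds with 5 values of 1 and 1 value of 2.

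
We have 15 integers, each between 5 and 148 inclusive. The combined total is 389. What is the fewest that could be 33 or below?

Let j be the number exceeding 33. Then the total is ≥ 34·j + 5·(15 − j) = 75 + 29j.
So 29j ≤ 314 and j ≤ 10; hence at least 15 − 10 = 5 are ≤ 33.
Exactly 5 works: 5 values at 5 and 10 at 34 total 365; raise one of the low values by 24 (still ≤ 33) to hit 389.

5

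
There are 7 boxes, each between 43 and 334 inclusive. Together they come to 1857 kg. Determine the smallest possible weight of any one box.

43

Minimizing one value means maximizing the remaining 6.
The other 6 can take up 6 × 334 = 2004 ≥ 1857 − 43, so one box can sit at its floor of 43.
Achievable: one at 43 and the other 6 totalling 1814, which fits since 6 × 43 ≤ 1814 ≤ 6 × 334.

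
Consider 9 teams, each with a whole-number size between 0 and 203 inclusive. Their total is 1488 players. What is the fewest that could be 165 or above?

1

Suppose at most 9 − j of them reach 165; then j values are ≤ 164 and the rest ≤ 203.
The total is then ≤ 164·j + 203·(9 − j) = 1827 − 39j. For this to be ≥ 1488 we need j ≤ 8, so at least 9 − 8 = 1 must reach 165.
Exactly 1 works: 1 value at 203 and 8 at 164 total 1515; lower one of the high values by 27 (still ≥ 165) to hit 1488.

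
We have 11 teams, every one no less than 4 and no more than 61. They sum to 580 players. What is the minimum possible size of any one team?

Minimizing one value means maximizing the remaining 10.
The other 10 can take up 10 × 61 = 610 ≥ 580 − 4, so one team can sit at its floor of 4.
Achievable: one at 4 and the other 10 totalling 576, which fits since 10 × 4 ≤ 576 ≤ 10 × 61.

4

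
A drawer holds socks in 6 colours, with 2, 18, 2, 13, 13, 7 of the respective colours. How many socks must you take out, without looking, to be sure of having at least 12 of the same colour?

In the worst case you take as many as possible of each colour without reaching 12: 2 + 11 + 2 + 11 + 11 + 7 = 44.
The next one must give 12 of some colour, so 44 + 1 = 45.

45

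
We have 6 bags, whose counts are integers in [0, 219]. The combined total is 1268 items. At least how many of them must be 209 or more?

Each value short of 209 is at most 208, costing at least 219 − 208 = 11 against the maximum total of 1314.
We can afford to lose at most 1314 − 1268 = 46, so at most ⌊46/11⌋ = 4 fall short, and at least 2 are ≥ 209.
Exactly 2 works: 2 values at 219 and 4 at 208 total 1270; lower one of the high values by 2 (still ≥ 209) to hit 1268.

2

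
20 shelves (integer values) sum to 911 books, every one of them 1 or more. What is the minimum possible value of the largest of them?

If every one of the 20 were at most 45, the total would be at most 20 × 45 = 900 < 911.
Achievable: 11 of them at 46 and 9 at 45 total 911.

46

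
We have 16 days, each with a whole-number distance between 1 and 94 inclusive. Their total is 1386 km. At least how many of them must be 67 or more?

12

Suppose at most 16 − j of them reach 67; then j values are ≤ 66 and the rest ≤ 94.
The total is then ≤ 66·j + 94·(16 − j) = 1504 − 28j. For this to be ≥ 1386 we need j ≤ 4, so at least 16 − 4 = 12 must reach 67.
Exactly 12 works: 12 values at 94 and 4 at 66 total 1392; lower one of the high values by 6 (still ≥ 67) to hit 1386.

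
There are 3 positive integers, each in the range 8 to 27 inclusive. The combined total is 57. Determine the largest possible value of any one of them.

27

Maximizing one value means minimizing the remaining 2.
The other 2 contribute at least 2 × 8 = 16, leaving at most 57 − 16 = 41.
But each integer is capped at 27, so the maximum is 27.
Achievable: one at 27 and the other 2 totalling 30, which fits since 2 × 8 ≤ 30 ≤ 2 × 27.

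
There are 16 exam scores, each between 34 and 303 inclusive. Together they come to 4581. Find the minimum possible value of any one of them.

Minimizing one value means maximizing the remaining 15.
The other 15 contribute at most 15 × 303 = 4545, leaving at least 4581 − 4545 = 36.
Since 36 ≥ 34, this is achievable: one at 36 and 15 at 303.

36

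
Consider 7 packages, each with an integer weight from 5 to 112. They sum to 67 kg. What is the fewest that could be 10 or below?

If only k of them are at most 10, the other 7 − k are at least 11, so the total is at least (7 − k)·11 + k·5.
This is ≤ 67, so (7 − k)·11 + 5k ≤ 67, which gives k ≥ 2.
Exactly 2 works: 2 values at 5 and 5 at 11 total 65; raise one of the low values by 2 (still ≤ 10) to hit 67.

2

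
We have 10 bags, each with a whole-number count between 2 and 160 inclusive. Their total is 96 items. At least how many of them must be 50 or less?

If only k of them are at most 50, the other 10 − k are at least 51, so the total is at least (10 − k)·51 + k·2.
This is ≤ 96, so (10 − k)·51 + 2k ≤ 96, which gives k ≥ 9.
Exactly 9 works: 9 values at 2 and 1 at 51 total 69; raise one of the low values by 27 (still ≤ 50) to hit 96.

9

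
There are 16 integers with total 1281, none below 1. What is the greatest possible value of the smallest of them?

If every one of the 16 were at least 81, the total would be at least 16 × 81 = 1296 > 1281.
Taking 15 copies of 80 and 1 copy of 81 gives exactly 1281, so 80 is attained.

80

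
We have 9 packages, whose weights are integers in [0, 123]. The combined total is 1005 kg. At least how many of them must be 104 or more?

4

If only k of them are at least 104, the other 9 − k are at most 103, so the total is at most k·123 + (9 − k)·103.
This must reach 1005, so k·123 + (9 − k)·103 ≥ 1005, giving k ≥ 4.
Exactly 4 works: 4 values at 123 and 5 at 103 total 1007; lower one of the high values by 2 (still ≥ 104) to hit 1005.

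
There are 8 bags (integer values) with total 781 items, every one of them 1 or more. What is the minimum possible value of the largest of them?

The average is 781/8 > 97, so not all 8 can be 97 or less; the largest is ≥ 98.
Taking 3 copies of 97 and 5 copies of 98 gives exactly 781, so 98 is attained.

98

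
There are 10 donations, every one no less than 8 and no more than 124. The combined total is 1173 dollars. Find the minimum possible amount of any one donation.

Minimizing one value means maximizing the remaining 9.
The other 9 contribute at most 9 × 124 = 1116, leaving at least 1173 − 1116 = 57.
Since 57 ≥ 8, this is achievable: one at 57 and 9 at 124.

57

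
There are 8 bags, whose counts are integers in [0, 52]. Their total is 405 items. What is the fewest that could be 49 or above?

If only k of them are at least 49, the other 8 − k are at most 48, so the total is at most k·52 + (8 − k)·48.
This must reach 405, so k·52 + (8 − k)·48 ≥ 405, giving k ≥ 6.
Exactly 6 works: 6 values at 52 and 2 at 48 total 408; lower one of the high values by 3 (still ≥ 49) to hit 405.

6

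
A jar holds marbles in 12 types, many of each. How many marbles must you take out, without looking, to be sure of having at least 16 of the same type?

181

In the worst case you draw 15 of each of the 12 types: 12 × 15 = 180.
One more forces 16 of some type, so 180 + 1 = 181.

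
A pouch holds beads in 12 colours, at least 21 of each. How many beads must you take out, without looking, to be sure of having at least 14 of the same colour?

In the worst case you draw 13 of each of the 12 colours: 12 × 13 = 156.
One more forces 14 of some colour, so 156 + 1 = 157.

157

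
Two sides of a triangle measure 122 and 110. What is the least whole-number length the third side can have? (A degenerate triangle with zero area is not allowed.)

13

The third side must exceed |122 − 110| = 12.
The smallest integer above 12 is 13.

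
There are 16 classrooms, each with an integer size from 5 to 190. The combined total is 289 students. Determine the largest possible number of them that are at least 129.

1

Suppose k of them are at least 129. Those contribute at least 129 each and the other 16 − k at least 5 each.
So the total is at least 129k + 5(16 − k) = 80 + 124k. This must be ≤ 289, giving k ≤ 1.
k = 1 is achieved by 1 value at 129 and 15 at 5, total 204; add 85 to one value (staying below 129) to reach 289.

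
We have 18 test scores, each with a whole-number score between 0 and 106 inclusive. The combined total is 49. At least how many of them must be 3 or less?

6

Let j be the number exceeding 3. Then the total is ≥ 4·j + 0·(18 − j) = 0 + 4j.
So 4j ≤ 49 and j ≤ 12; hence at least 18 − 12 = 6 are ≤ 3.
Exactly 6 works: 6 values at 0 and 12 at 4 total 48; raise one of the low values by 1 (still ≤ 3) to hit 49.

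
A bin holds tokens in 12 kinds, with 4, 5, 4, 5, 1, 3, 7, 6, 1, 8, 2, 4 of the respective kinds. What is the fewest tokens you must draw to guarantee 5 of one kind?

40

In the worst case you take as many as possible of each kind without reaching 5: 4 + 4 + 4 + 4 + 1 + 3 + 4 + 4 + 1 + 4 + 2 + 4 = 39.
The next one must give 5 of some kind, so 39 + 1 = 40.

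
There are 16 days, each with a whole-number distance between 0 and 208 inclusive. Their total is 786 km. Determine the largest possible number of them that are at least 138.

5

Suppose k of them are at least 138. Those contribute at least 138 each and the other 16 − k at least 0 each.
So the total is at least 138k + 0(16 − k) = 0 + 138k. This must be ≤ 786, giving k ≤ 5.
k = 5 is achieved by 5 values at 138 and 11 at 0, total 690; add 96 to one value (staying below 138) to reach 786.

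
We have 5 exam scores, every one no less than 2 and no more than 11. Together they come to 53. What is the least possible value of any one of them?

To make one score as small as possible, make the other 4 as large as possible.
The other 4 contribute at most 4 × 11 = 44, leaving at least 53 − 44 = 9.
Since 9 ≥ 2, this is achievable: one at 9 and 4 at 11.

9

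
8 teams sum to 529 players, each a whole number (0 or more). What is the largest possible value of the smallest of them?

66

If every one of the 8 were at least 67, the total would be at least 8 × 67 = 536 > 529.
Achievable: 7 of them at 66 and 1 at 67 total 529.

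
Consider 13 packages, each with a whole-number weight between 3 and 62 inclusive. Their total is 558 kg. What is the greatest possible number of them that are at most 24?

6

Each value at 24 or below falls at least 62 − 24 = 38 short of the ceiling 62.
The ceiling total is 13 × 62 = 806, and we need 558, so at most ⌊(806 − 558)/38⌋ = 6 can be that low.
k = 6 is achieved by 6 values at 24 and 7 at 62, total 578; lower one of the 62's by 20 (still > 24) to reach 558.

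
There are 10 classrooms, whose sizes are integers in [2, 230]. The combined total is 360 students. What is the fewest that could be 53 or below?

4

Let j be the number exceeding 53. Then the total is ≥ 54·j + 2·(10 − j) = 20 + 52j.
So 52j ≤ 340 and j ≤ 6; hence at least 10 − 6 = 4 are ≤ 53.
Exactly 4 works: 4 values at 2 and 6 at 54 total 332; raise one of the low values by 28 (still ≤ 53) to hit 360.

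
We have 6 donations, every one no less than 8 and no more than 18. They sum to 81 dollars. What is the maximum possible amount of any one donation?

18

Maximizing one value means minimizing the remaining 5.
The other 5 contribute at least 5 × 8 = 40, leaving at most 81 − 40 = 41.
But each donation is capped at 18, so the maximum is 18.
Achievable: one at 18 and the other 5 totalling 63, which fits since 5 × 8 ≤ 63 ≤ 5 × 18.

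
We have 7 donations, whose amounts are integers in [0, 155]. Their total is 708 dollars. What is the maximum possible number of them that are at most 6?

Suppose k of them are at most 6. Those contribute at most 6 each and the rest at most 155 each.
So the total is at most 6k + 155(7 − k) = 1085 − 149k. This must still be ≥ 708, so k ≤ 2.
k = 2 is achieved by 2 values at 6 and 5 at 155, total 787; lower one of the 155's by 79 (still > 6) to reach 708.

2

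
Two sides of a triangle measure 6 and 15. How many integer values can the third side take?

The triangle inequality gives |6 − 15| < c < 6 + 15, i.e. 9 < c < 21.
So c can be any integer from 10 to 20: 11 values.

11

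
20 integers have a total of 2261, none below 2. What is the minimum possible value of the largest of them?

The average is 2261/20 > 113, so not all 20 can be 113 or less; the largest is ≥ 114.
Equality holds with 1 value of 114 and 19 values of 113.

114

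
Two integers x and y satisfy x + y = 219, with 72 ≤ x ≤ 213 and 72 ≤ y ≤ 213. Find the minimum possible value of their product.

10584

For a fixed sum, xy is smallest when x and y are as far apart as possible.
At the endpoint x = 72, y = 219 − 72 = 147, so xy = 72 × 147 = 10584.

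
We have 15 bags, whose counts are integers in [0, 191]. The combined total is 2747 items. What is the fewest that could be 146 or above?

If only k of them are at least 146, the other 15 − k are at most 145, so the total is at most k·191 + (15 − k)·145.
This must reach 2747, so k·191 + (15 − k)·145 ≥ 2747, giving k ≥ 13.
Exactly 13 works: 13 values at 191 and 2 at 145 total 2773; lower one of the high values by 26 (still ≥ 146) to hit 2747.

13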